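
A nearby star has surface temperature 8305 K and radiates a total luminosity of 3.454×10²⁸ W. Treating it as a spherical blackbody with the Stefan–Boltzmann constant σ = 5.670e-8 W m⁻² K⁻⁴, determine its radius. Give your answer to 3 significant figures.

L = 4πR²σT⁴ ⇒ R = √(L/(4πσT⁴)).
σT⁴ = 2.69738×10⁸ W/m², so R = √(3.454×10²⁸/(4π×2.69738×10⁸)) = 3.19×10⁹ m.

R ≈ 3.19×10⁹ m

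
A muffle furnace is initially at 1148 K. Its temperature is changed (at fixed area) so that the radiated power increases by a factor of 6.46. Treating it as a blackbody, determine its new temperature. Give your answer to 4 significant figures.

P ∝ T⁴, so T₂/T₁ = (P₂/P₁)^(1/4) = (6.46)^(1/4) = 1.59426.
T₂ = 1148 × 1.59426 = 1830 K.

T₂ ≈ 1830 K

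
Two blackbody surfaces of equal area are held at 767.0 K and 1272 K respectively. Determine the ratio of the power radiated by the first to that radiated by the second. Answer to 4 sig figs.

P₁/P₂ ≈ 0.1322

With equal areas, P₁/P₂ = (T₁/T₂)⁴ = (767.0/1272)⁴ = 0.1322.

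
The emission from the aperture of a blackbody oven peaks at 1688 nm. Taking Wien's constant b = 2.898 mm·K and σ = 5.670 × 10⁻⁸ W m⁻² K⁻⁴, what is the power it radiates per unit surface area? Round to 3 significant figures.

Wien's law: T = b/λ_max = 2.898×10⁻³/1.688×10⁻⁶ = 1716.82 K.
Then I = σT⁴ = 5.670×10⁻⁸×(1716.82)⁴ = 4.93×10⁵ W/m².

I ≈ 4.93×10⁵ W/m²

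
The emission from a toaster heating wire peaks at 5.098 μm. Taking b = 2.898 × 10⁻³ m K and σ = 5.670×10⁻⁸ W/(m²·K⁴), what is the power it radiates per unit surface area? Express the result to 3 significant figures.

I ≈ 5.92×10³ W/m²

Wien's law: T = b/λ_max = 2.898×10⁻³/5.098×10⁻⁶ = 568.458 K.
Then I = σT⁴ = 5.670×10⁻⁸×(568.458)⁴ = 5.92×10³ W/m².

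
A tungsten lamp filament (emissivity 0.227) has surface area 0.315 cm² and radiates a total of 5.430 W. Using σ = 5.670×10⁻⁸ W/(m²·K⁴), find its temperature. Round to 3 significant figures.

Area A = 0.315 cm² = 3.15×10⁻⁵ m².
P = εσAT⁴ ⇒ T = (P/(εσA))^(1/4) = (5.430/(0.227×5.670×10⁻⁸×3.15×10⁻⁵))^(1/4) = 1.91×10³ K.

T ≈ 1.91×10³ K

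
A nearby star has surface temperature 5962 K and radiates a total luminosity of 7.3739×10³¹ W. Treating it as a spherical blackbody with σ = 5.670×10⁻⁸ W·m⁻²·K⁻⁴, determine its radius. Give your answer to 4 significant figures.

R ≈ 2.862×10¹¹ m

L = 4πR²σT⁴ ⇒ R = √(L/(4πσT⁴)).
σT⁴ = 7.16392×10⁷ W/m², so R = √(7.3739×10³¹/(4π×7.16392×10⁷)) = 2.862×10¹¹ m.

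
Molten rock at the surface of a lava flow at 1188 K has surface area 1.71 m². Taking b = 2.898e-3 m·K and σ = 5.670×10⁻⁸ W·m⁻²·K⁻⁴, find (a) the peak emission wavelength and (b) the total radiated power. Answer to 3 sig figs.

(a) λ_max = b/T = 2.898×10⁻³/1188 = 2.439×10⁻⁶ m = 2.44×10³ nm.
Area A = 1.71 m².
(b) P = σAT⁴ = 5.670×10⁻⁸×1.71×(1188)⁴ = 1.93×10⁵ W.

λ_max ≈ 2.44×10³ nm; P ≈ 1.93×10⁵ W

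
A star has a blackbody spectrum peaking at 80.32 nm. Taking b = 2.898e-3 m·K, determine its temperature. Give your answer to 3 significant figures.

T ≈ 3.61×10⁴ K

Wien's law gives T = b/λ_max = (2.898×10⁻³ m·K)/(8.032×10⁻⁸ m) = 3.61×10⁴ K.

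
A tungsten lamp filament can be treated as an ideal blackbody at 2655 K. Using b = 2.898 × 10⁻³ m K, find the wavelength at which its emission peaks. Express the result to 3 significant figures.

λ_max ≈ 1.09 μm

Wien's displacement law: λ_max = b/T = (2.898×10⁻³ m·K)/(2655 K) = 1.092×10⁻⁶ m.
That is 1.09 μm, in the infrared range.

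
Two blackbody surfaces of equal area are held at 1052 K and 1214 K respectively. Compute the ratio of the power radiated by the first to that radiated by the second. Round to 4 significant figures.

P₁/P₂ ≈ 0.5639

With equal areas, P₁/P₂ = (T₁/T₂)⁴ = (1052/1214)⁴ = 0.5639.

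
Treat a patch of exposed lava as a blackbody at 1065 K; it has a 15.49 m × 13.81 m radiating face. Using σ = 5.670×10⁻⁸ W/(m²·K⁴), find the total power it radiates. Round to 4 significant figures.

Area A = 15.49 × 13.81 = 213.917 m².
P = σAT⁴ = 5.670×10⁻⁸ × 213.917 × (1065)⁴ = 1.560×10⁷ W.

P ≈ 1.560×10⁷ W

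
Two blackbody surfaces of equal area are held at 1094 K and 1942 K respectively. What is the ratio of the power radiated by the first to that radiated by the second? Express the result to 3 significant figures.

P₁/P₂ ≈ 0.101

With equal areas, P₁/P₂ = (T₁/T₂)⁴ = (1094/1942)⁴ = 0.101.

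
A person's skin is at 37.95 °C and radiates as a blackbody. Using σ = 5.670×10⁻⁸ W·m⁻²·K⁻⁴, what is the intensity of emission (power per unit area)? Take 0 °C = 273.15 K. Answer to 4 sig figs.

I ≈ 531.1 W/m²

T = 37.95 °C + 273.15 = 311.10 K.
Stefan–Boltzmann: I = σT⁴ = 5.670×10⁻⁸ × (311.10)⁴ = 531.1 W/m².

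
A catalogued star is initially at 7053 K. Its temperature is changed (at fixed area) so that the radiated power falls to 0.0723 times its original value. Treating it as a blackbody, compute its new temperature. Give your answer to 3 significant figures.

T₂ ≈ 3.66×10³ K

P ∝ T⁴, so T₂/T₁ = (P₂/P₁)^(1/4) = (0.0723)^(1/4) = 0.518543.
T₂ = 7053 × 0.518543 = 3.66×10³ K.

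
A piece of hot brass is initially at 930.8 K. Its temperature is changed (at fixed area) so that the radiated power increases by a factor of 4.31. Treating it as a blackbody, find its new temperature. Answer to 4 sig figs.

T₂ ≈ 1341 K

P ∝ T⁴, so T₂/T₁ = (P₂/P₁)^(1/4) = (4.31)^(1/4) = 1.44085.
T₂ = 930.8 × 1.44085 = 1341 K.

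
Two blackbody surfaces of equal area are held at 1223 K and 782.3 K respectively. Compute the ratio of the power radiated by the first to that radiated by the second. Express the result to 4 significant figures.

With equal areas, P₁/P₂ = (T₁/T₂)⁴ = (1223/782.3)⁴ = 5.973.

P₁/P₂ ≈ 5.973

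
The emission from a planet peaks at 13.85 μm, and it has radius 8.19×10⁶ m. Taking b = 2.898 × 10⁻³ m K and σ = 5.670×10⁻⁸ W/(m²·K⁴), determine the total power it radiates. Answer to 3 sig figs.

Wien's law: T = b/λ_max = 2.898×10⁻³/1.385×10⁻⁵ = 209.242 K.
Surface area A = 4πR² = 4π(8.19×10⁶ m)² = 8.42903×10¹⁴ m².
Then P = σAT⁴ = 5.670×10⁻⁸×8.42903×10¹⁴×(209.242)⁴ = 9.16×10¹⁶ W.

P ≈ 9.16×10¹⁶ W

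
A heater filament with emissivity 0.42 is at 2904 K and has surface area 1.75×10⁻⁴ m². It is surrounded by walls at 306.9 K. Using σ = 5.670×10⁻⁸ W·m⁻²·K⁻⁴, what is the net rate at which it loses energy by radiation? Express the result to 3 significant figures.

Area A = 1.75×10⁻⁴ m².
Net radiated power P_net = εσA(T⁴ − T₀⁴) = 0.42×5.670×10⁻⁸×1.75×10⁻⁴×(2904⁴ − 306.9⁴).
T⁴ − T₀⁴ = 7.11191×10¹³ − 8.87131×10⁹ = 7.11102×10¹³ K⁴, so P_net = 296 W.

Net loss ≈ 296 W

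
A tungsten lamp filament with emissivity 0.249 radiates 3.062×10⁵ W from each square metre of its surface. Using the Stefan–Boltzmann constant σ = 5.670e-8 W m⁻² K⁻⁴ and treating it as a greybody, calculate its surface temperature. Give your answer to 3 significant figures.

I = εσT⁴, so T = (I/εσ)^(1/4) = (3.062×10⁵/(0.249×5.670×10⁻⁸))^(1/4) = 2.16×10³ K.

T ≈ 2.16×10³ K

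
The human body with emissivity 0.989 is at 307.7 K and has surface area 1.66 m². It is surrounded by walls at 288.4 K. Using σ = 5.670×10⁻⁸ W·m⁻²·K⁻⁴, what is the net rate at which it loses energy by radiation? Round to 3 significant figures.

Area A = 1.66 m².
Net radiated power P_net = εσA(T⁴ − T₀⁴) = 0.989×5.670×10⁻⁸×1.66×(307.7⁴ − 288.4⁴).
T⁴ − T₀⁴ = 8.96417×10⁹ − 6.91801×10⁹ = 2.04616×10⁹ K⁴, so P_net = 190 W.

Net loss ≈ 190 W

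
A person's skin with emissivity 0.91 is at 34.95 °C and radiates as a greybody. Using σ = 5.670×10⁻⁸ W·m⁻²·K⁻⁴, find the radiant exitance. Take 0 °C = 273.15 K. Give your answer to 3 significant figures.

I ≈ 465 W/m²

T = 34.95 °C + 273.15 = 308.10 K.
Stefan–Boltzmann: I = εσT⁴ = 0.91 × 5.670×10⁻⁸ × (308.10)⁴ = 465 W/m².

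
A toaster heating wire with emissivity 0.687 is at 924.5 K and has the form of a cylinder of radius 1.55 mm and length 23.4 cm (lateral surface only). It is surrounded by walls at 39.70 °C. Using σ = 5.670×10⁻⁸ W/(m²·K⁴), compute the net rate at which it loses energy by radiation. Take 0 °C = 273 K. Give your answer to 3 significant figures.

Net loss ≈ 64.0 W

Surroundings: T = 39.70 °C + 273 = 312.70 K.
Lateral area A = 2πrL = 2π×1.55×10⁻³×0.234 = 2.27891×10⁻³ m².
Net radiated power P_net = εσA(T⁴ − T₀⁴) = 0.687×5.670×10⁻⁸×2.27891×10⁻³×(924.5⁴ − 312.70⁴).
T⁴ − T₀⁴ = 7.30513×10¹¹ − 9.56118×10⁹ = 7.20952×10¹¹ K⁴, so P_net = 64.0 W.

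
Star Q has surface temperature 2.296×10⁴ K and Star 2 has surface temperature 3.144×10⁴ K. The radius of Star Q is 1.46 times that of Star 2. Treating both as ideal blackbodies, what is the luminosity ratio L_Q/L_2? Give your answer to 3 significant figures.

L_Q/L_2 ≈ 0.606

L ∝ R²T⁴, so L_Q/L_2 = (R_Q/R_2)²(T_Q/T_2)⁴ = (1.46)² × (2.296×10⁴/3.144×10⁴)⁴ = 2.1316 × 0.284418 = 0.606.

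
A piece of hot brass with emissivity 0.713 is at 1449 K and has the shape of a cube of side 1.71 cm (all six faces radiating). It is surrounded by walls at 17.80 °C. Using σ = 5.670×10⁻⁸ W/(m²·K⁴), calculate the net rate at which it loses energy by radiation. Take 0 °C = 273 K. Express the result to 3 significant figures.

Surroundings: T = 17.80 °C + 273 = 290.80 K.
Area A = 6s² = 6×(0.0171 m)² = 1.75446×10⁻³ m².
Net radiated power P_net = εσA(T⁴ − T₀⁴) = 0.713×5.670×10⁻⁸×1.75446×10⁻³×(1449⁴ − 290.80⁴).
T⁴ − T₀⁴ = 4.40832×10¹² − 7.15118×10⁹ = 4.40117×10¹² K⁴, so P_net = 312 W.

Net loss ≈ 312 W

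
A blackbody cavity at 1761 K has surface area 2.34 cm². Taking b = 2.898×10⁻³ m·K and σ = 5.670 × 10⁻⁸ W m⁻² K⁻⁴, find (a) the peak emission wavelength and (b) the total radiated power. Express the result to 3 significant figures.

λ_max ≈ 1.65 μm; P ≈ 128 W

(a) λ_max = b/T = 2.898×10⁻³/1761 = 1.646×10⁻⁶ m = 1.65 μm.
Area A = 2.34 cm² = 2.34×10⁻⁴ m².
(b) P = σAT⁴ = 5.670×10⁻⁸×2.34×10⁻⁴×(1761)⁴ = 128 W.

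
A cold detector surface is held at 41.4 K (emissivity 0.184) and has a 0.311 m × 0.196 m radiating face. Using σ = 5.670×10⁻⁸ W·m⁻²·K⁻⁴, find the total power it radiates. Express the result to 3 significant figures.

Area A = 0.311 × 0.196 = 0.060956 m².
P = εσAT⁴ = 0.184 × 5.670×10⁻⁸ × 0.060956 × (41.4)⁴ = 1.87×10⁻³ W.

P ≈ 1.87×10⁻³ W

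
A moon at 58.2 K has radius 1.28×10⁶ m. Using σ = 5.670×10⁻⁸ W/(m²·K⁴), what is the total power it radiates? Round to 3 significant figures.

Surface area A = 4πR² = 4π(1.28×10⁶ m)² = 2.05887×10¹³ m².
P = σAT⁴ = 5.670×10⁻⁸ × 2.05887×10¹³ × (58.2)⁴ = 1.34×10¹³ W.

P ≈ 1.34×10¹³ W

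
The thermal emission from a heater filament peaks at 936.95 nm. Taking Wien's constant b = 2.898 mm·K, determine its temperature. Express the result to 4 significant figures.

Wien's law gives T = b/λ_max = (2.898×10⁻³ m·K)/(9.3695×10⁻⁷ m) = 3093 K.

T ≈ 3093 K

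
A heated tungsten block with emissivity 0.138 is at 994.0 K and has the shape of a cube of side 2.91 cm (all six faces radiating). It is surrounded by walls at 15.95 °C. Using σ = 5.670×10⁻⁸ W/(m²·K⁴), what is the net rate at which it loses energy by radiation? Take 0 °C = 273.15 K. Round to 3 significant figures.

Net loss ≈ 38.5 W

Surroundings: T = 15.95 °C + 273.15 = 289.10 K.
Area A = 6s² = 6×(0.0291 m)² = 5.08086×10⁻³ m².
Net radiated power P_net = εσA(T⁴ − T₀⁴) = 0.138×5.670×10⁻⁸×5.08086×10⁻³×(994.0⁴ − 289.10⁴).
T⁴ − T₀⁴ = 9.76215×10¹¹ − 6.98542×10⁹ = 9.69230×10¹¹ K⁴, so P_net = 38.5 W.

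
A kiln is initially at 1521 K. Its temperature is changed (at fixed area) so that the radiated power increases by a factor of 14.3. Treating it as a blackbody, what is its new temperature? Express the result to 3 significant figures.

T₂ ≈ 2.96×10³ K

P ∝ T⁴, so T₂/T₁ = (P₂/P₁)^(1/4) = (14.3)^(1/4) = 1.94462.
T₂ = 1521 × 1.94462 = 2.96×10³ K.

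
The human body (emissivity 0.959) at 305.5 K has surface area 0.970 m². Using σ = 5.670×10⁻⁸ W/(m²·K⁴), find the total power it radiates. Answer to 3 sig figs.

P ≈ 459 W

Area A = 0.970 m².
P = εσAT⁴ = 0.959 × 5.670×10⁻⁸ × 0.970 × (305.5)⁴ = 459 W.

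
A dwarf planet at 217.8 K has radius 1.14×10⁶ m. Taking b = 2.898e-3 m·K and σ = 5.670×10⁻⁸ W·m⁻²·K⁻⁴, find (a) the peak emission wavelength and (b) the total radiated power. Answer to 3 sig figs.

(a) λ_max = b/T = 2.898×10⁻³/217.8 = 1.331×10⁻⁵ m = 13.3 μm.
Surface area A = 4πR² = 4π(1.14×10⁶ m)² = 1.63313×10¹³ m².
(b) P = σAT⁴ = 5.670×10⁻⁸×1.63313×10¹³×(217.8)⁴ = 2.08×10¹⁵ W.

λ_max ≈ 13.3 μm; P ≈ 2.08×10¹⁵ W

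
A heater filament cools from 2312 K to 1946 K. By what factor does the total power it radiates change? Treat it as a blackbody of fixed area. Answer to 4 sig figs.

P₂/P₁ ≈ 0.5019

P ∝ T⁴, so P₂/P₁ = (T₂/T₁)⁴ = (1946/2312)⁴ = (0.841696)⁴ = 0.5019.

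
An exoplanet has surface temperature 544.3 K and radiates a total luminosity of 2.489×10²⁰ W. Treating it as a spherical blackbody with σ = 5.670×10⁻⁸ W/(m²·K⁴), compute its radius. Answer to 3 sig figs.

R ≈ 6.31×10⁷ m

L = 4πR²σT⁴ ⇒ R = √(L/(4πσT⁴)).
σT⁴ = 4976.64 W/m², so R = √(2.489×10²⁰/(4π×4976.64)) = 6.31×10⁷ m.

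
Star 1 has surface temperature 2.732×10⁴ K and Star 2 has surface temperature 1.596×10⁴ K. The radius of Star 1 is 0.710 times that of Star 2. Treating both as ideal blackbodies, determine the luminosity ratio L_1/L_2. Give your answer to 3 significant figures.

L_1/L_2 ≈ 4.33

L ∝ R²T⁴, so L_1/L_2 = (R_1/R_2)²(T_1/T_2)⁴ = (0.710)² × (2.732×10⁴/1.596×10⁴)⁴ = 0.5041 × 8.58601 = 4.33.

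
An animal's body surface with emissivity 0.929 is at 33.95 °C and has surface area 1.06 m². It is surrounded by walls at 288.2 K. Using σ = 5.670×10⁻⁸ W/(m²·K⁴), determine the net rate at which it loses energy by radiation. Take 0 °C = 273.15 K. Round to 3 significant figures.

Net loss ≈ 111 W

T = 33.95 °C + 273.15 = 307.10 K.
Area A = 1.06 m².
Net radiated power P_net = εσA(T⁴ − T₀⁴) = 0.929×5.670×10⁻⁸×1.06×(307.10⁴ − 288.2⁴).
T⁴ − T₀⁴ = 8.89445×10⁹ − 6.89884×10⁹ = 1.99561×10⁹ K⁴, so P_net = 111 W.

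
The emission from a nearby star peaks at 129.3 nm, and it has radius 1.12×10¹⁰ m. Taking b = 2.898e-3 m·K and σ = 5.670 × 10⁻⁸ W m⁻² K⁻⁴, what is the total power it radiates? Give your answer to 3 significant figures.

Wien's law: T = b/λ_max = 2.898×10⁻³/1.293×10⁻⁷ = 22413.0 K.
Surface area A = 4πR² = 4π(1.12×10¹⁰ m)² = 1.57633×10²¹ m².
Then P = σAT⁴ = 5.670×10⁻⁸×1.57633×10²¹×(22413.0)⁴ = 2.26×10³¹ W.

P ≈ 2.26×10³¹ W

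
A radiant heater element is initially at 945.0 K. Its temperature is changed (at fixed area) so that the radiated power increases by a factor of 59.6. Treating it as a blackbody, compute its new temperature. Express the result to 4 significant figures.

T₂ ≈ 2626 K

P ∝ T⁴, so T₂/T₁ = (P₂/P₁)^(1/4) = (59.6)^(1/4) = 2.77851.
T₂ = 945.0 × 2.77851 = 2626 K.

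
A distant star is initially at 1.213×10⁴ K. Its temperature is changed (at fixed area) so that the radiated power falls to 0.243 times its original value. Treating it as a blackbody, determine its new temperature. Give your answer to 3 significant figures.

P ∝ T⁴, so T₂/T₁ = (P₂/P₁)^(1/4) = (0.243)^(1/4) = 0.702104.
T₂ = 1.213×10⁴ × 0.702104 = 8.52×10³ K.

T₂ ≈ 8.52×10³ K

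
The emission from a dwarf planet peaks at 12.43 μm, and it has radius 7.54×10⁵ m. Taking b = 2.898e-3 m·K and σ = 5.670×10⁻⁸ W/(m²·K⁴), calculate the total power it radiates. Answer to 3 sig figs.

P ≈ 1.20×10¹⁵ W

Wien's law: T = b/λ_max = 2.898×10⁻³/1.243×10⁻⁵ = 233.146 K.
Surface area A = 4πR² = 4π(7.54×10⁵ m)² = 7.14418×10¹² m².
Then P = σAT⁴ = 5.670×10⁻⁸×7.14418×10¹²×(233.146)⁴ = 1.20×10¹⁵ W.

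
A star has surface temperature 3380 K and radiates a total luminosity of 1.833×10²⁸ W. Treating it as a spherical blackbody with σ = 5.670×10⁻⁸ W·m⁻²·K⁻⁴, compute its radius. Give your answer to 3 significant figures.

R ≈ 1.40×10¹⁰ m

L = 4πR²σT⁴ ⇒ R = √(L/(4πσT⁴)).
σT⁴ = 7.40031×10⁶ W/m², so R = √(1.833×10²⁸/(4π×7.40031×10⁶)) = 1.40×10¹⁰ m.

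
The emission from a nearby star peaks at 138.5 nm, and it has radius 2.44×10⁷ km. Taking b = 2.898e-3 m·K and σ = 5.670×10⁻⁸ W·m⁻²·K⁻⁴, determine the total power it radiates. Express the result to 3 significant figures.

Wien's law: T = b/λ_max = 2.898×10⁻³/1.385×10⁻⁷ = 20924.2 K.
Surface area A = 4πR² = 4π(2.44×10¹⁰ m)² = 7.48151×10²¹ m².
Then P = σAT⁴ = 5.670×10⁻⁸×7.48151×10²¹×(20924.2)⁴ = 8.13×10³¹ W.

P ≈ 8.13×10³¹ W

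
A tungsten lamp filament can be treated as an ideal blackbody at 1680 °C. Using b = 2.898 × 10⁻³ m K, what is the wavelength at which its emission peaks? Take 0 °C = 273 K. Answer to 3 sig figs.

T = 1680 °C + 273 = 1953 K.
Wien's displacement law: λ_max = b/T = (2.898×10⁻³ m·K)/(1953 K) = 1.484×10⁻⁶ m.
That is 1.48×10³ nm, in the infrared range.

λ_max ≈ 1.48×10³ nm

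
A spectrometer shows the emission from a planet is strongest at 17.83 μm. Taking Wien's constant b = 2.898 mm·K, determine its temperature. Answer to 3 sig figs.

T ≈ 163 K

Wien's law gives T = b/λ_max = (2.898×10⁻³ m·K)/(1.783×10⁻⁵ m) = 163 K.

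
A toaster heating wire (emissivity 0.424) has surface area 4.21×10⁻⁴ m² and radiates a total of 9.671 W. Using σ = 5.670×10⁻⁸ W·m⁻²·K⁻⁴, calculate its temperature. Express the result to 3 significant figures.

Area A = 4.21×10⁻⁴ m².
P = εσAT⁴ ⇒ T = (P/(εσA))^(1/4) = (9.671/(0.424×5.670×10⁻⁸×4.21×10⁻⁴))^(1/4) = 989 K.

T ≈ 989 K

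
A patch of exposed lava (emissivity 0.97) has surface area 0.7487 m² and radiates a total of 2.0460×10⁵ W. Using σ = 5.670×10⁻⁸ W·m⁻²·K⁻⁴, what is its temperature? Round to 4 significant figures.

T ≈ 1493 K

Area A = 0.7487 m².
P = εσAT⁴ ⇒ T = (P/(εσA))^(1/4) = (2.0460×10⁵/(0.97×5.670×10⁻⁸×0.7487))^(1/4) = 1493 K.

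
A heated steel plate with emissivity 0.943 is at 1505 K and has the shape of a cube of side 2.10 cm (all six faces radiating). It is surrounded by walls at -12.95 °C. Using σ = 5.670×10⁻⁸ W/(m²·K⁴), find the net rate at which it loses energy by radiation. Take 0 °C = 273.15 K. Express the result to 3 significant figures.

Net loss ≈ 725 W

Surroundings: T = -12.95 °C + 273.15 = 260.20 K.
Area A = 6s² = 6×(0.0210 m)² = 2.646×10⁻³ m².
Net radiated power P_net = εσA(T⁴ − T₀⁴) = 0.943×5.670×10⁻⁸×2.646×10⁻³×(1505⁴ − 260.20⁴).
T⁴ − T₀⁴ = 5.13034×10¹² − 4.58384×10⁹ = 5.12576×10¹² K⁴, so P_net = 725 W.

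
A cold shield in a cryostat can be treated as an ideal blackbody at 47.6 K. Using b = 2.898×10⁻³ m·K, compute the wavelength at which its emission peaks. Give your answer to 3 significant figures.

Wien's displacement law: λ_max = b/T = (2.898×10⁻³ m·K)/(47.6 K) = 6.088×10⁻⁵ m.
That is 60.9 μm, in the infrared range.

λ_max ≈ 60.9 μm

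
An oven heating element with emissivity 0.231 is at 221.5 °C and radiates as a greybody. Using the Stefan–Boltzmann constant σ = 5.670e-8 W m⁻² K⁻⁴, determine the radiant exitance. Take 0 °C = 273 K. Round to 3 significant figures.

T = 221.5 °C + 273 = 494.5 K.
Stefan–Boltzmann: I = εσT⁴ = 0.231 × 5.670×10⁻⁸ × (494.5)⁴ = 783 W/m².

I ≈ 783 W/m²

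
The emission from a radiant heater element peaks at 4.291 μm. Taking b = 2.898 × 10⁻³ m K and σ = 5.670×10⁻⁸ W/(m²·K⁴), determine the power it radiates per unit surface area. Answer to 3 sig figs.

Wien's law: T = b/λ_max = 2.898×10⁻³/4.291×10⁻⁶ = 675.367 K.
Then I = σT⁴ = 5.670×10⁻⁸×(675.367)⁴ = 1.18×10⁴ W/m².

I ≈ 1.18×10⁴ W/m²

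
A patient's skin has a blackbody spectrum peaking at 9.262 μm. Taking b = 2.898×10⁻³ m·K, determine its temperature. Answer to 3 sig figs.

Wien's law gives T = b/λ_max = (2.898×10⁻³ m·K)/(9.262×10⁻⁶ m) = 313 K.

T ≈ 313 K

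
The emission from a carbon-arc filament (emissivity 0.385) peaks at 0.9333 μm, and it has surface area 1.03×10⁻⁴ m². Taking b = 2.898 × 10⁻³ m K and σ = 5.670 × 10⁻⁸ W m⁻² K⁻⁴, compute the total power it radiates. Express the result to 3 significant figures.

P ≈ 209 W

Wien's law: T = b/λ_max = 2.898×10⁻³/9.333×10⁻⁷ = 3105.11 K.
Area A = 1.03×10⁻⁴ m².
Then P = εσAT⁴ = 0.385×5.670×10⁻⁸×1.03×10⁻⁴×(3105.11)⁴ = 209 W.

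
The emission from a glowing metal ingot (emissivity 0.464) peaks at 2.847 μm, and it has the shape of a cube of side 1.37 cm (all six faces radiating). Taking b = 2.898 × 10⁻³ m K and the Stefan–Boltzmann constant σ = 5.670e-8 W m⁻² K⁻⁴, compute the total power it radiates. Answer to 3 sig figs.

P ≈ 31.8 W

Wien's law: T = b/λ_max = 2.898×10⁻³/2.847×10⁻⁶ = 1017.91 K.
Area A = 6s² = 6×(0.0137 m)² = 1.12614×10⁻³ m².
Then P = εσAT⁴ = 0.464×5.670×10⁻⁸×1.12614×10⁻³×(1017.91)⁴ = 31.8 W.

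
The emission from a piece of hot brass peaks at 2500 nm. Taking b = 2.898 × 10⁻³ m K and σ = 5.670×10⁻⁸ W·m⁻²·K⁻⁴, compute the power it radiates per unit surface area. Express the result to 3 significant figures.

Wien's law: T = b/λ_max = 2.898×10⁻³/2.500×10⁻⁶ = 1159.20 K.
Then I = σT⁴ = 5.670×10⁻⁸×(1159.20)⁴ = 1.02×10⁵ W/m².

I ≈ 1.02×10⁵ W/m²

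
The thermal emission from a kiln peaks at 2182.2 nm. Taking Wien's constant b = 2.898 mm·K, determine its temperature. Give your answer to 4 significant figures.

Wien's law gives T = b/λ_max = (2.898×10⁻³ m·K)/(2.1822×10⁻⁶ m) = 1328 K.

T ≈ 1328 K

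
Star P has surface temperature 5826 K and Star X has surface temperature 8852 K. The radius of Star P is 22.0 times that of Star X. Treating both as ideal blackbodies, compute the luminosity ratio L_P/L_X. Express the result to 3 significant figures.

L ∝ R²T⁴, so L_P/L_X = (R_P/R_X)²(T_P/T_X)⁴ = (22.0)² × (5826/8852)⁴ = 484 × 0.187636 = 90.8.

L_P/L_X ≈ 90.8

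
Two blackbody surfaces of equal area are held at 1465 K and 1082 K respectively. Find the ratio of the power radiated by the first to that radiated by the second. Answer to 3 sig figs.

With equal areas, P₁/P₂ = (T₁/T₂)⁴ = (1465/1082)⁴ = 3.36.

P₁/P₂ ≈ 3.36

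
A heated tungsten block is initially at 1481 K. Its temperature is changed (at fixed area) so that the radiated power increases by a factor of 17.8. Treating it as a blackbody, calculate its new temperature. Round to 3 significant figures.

T₂ ≈ 3.04×10³ K

P ∝ T⁴, so T₂/T₁ = (P₂/P₁)^(1/4) = (17.8)^(1/4) = 2.05402.
T₂ = 1481 × 2.05402 = 3.04×10³ K.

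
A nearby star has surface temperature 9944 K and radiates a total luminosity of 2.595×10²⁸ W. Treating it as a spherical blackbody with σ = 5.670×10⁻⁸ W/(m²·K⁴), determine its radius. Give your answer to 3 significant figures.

R ≈ 1.93×10⁹ m

L = 4πR²σT⁴ ⇒ R = √(L/(4πσT⁴)).
σT⁴ = 5.54405×10⁸ W/m², so R = √(2.595×10²⁸/(4π×5.54405×10⁸)) = 1.93×10⁹ m.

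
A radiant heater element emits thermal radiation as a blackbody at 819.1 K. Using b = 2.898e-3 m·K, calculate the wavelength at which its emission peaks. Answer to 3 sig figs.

Wien's displacement law: λ_max = b/T = (2.898×10⁻³ m·K)/(819.1 K) = 3.538×10⁻⁶ m.
That is 3.54 μm, in the infrared range.

λ_max ≈ 3.54 μm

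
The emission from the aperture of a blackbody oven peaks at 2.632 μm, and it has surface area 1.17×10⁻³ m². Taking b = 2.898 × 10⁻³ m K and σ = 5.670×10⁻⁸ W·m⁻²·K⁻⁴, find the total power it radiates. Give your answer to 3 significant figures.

Wien's law: T = b/λ_max = 2.898×10⁻³/2.632×10⁻⁶ = 1101.06 K.
Area A = 1.17×10⁻³ m².
Then P = σAT⁴ = 5.670×10⁻⁸×1.17×10⁻³×(1101.06)⁴ = 97.5 W.

P ≈ 97.5 W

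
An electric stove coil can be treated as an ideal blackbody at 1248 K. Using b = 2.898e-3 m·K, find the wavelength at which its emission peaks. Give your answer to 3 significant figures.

Wien's displacement law: λ_max = b/T = (2.898×10⁻³ m·K)/(1248 K) = 2.322×10⁻⁶ m.
That is 2.32 μm, in the infrared range.

λ_max ≈ 2.32 μm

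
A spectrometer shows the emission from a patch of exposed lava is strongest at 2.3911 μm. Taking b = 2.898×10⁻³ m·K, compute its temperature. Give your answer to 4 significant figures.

Wien's law gives T = b/λ_max = (2.898×10⁻³ m·K)/(2.3911×10⁻⁶ m) = 1212 K.

T ≈ 1212 K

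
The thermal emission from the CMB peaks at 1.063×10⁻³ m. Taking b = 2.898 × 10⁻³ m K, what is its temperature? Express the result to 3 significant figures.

T ≈ 2.73 K

Wien's law gives T = b/λ_max = (2.898×10⁻³ m·K)/(1.063×10⁻³ m) = 2.73 K.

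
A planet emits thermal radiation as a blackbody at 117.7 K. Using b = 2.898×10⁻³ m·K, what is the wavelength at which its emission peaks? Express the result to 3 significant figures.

λ_max ≈ 24.6 μm

Wien's displacement law: λ_max = b/T = (2.898×10⁻³ m·K)/(117.7 K) = 2.462×10⁻⁵ m.
That is 24.6 μm, in the infrared range.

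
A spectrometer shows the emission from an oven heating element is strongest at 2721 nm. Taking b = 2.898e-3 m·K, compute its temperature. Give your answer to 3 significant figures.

Wien's law gives T = b/λ_max = (2.898×10⁻³ m·K)/(2.721×10⁻⁶ m) = 1.07×10³ K.

T ≈ 1.07×10³ K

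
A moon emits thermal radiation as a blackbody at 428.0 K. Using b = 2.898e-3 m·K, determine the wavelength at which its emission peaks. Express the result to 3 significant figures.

λ_max ≈ 6.77 μm

Wien's displacement law: λ_max = b/T = (2.898×10⁻³ m·K)/(428.0 K) = 6.771×10⁻⁶ m.
That is 6.77 μm, in the infrared range.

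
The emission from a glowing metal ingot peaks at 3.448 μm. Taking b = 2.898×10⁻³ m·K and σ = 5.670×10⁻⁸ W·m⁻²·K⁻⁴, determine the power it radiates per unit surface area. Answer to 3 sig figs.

Wien's law: T = b/λ_max = 2.898×10⁻³/3.448×10⁻⁶ = 840.487 K.
Then I = σT⁴ = 5.670×10⁻⁸×(840.487)⁴ = 2.83×10⁴ W/m².

I ≈ 2.83×10⁴ W/m²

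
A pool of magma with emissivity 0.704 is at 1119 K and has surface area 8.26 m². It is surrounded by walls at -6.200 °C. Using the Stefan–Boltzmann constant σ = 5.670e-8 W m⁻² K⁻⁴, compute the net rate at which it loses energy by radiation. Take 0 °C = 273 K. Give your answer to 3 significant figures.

Surroundings: T = -6.200 °C + 273 = 266.800 K.
Area A = 8.26 m².
Net radiated power P_net = εσA(T⁴ − T₀⁴) = 0.704×5.670×10⁻⁸×8.26×(1119⁴ − 266.800⁴).
T⁴ − T₀⁴ = 1.56791×10¹² − 5.06691×10⁹ = 1.56284×10¹² K⁴, so P_net = 5.15×10⁵ W.

Net loss ≈ 5.15×10⁵ W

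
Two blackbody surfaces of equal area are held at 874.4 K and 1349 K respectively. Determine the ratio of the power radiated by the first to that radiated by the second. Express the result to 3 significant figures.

With equal areas, P₁/P₂ = (T₁/T₂)⁴ = (874.4/1349)⁴ = 0.177.

P₁/P₂ ≈ 0.177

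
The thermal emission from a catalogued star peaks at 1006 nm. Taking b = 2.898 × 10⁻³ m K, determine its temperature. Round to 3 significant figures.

Wien's law gives T = b/λ_max = (2.898×10⁻³ m·K)/(1.006×10⁻⁶ m) = 2.88×10³ K.

T ≈ 2.88×10³ K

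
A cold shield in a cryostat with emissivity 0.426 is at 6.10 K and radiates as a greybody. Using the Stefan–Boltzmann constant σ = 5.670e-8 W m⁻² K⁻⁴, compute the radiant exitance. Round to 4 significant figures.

I ≈ 3.344×10⁻⁵ W/m²

Stefan–Boltzmann: I = εσT⁴ = 0.426 × 5.670×10⁻⁸ × (6.10)⁴ = 3.344×10⁻⁵ W/m².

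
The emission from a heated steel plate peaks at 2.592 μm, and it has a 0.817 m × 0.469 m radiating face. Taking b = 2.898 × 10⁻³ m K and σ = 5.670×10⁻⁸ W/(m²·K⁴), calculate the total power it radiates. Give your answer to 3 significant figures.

P ≈ 3.39×10⁴ W

Wien's law: T = b/λ_max = 2.898×10⁻³/2.592×10⁻⁶ = 1118.06 K.
Area A = 0.817 × 0.469 = 0.383173 m².
Then P = σAT⁴ = 5.670×10⁻⁸×0.383173×(1118.06)⁴ = 3.39×10⁴ W.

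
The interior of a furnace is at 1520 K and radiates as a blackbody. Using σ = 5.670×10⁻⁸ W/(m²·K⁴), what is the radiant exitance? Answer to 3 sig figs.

Stefan–Boltzmann: I = σT⁴ = 5.670×10⁻⁸ × (1520)⁴ = 3.03×10⁵ W/m².

I ≈ 3.03×10⁵ W/m²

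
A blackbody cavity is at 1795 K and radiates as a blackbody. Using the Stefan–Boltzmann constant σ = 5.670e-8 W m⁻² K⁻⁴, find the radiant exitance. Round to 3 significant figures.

Stefan–Boltzmann: I = σT⁴ = 5.670×10⁻⁸ × (1795)⁴ = 5.89×10⁵ W/m².

I ≈ 5.89×10⁵ W/m²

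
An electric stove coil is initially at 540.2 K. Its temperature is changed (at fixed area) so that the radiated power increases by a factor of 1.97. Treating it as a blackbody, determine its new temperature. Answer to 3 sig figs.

P ∝ T⁴, so T₂/T₁ = (P₂/P₁)^(1/4) = (1.97)^(1/4) = 1.18472.
T₂ = 540.2 × 1.18472 = 640 K.

T₂ ≈ 640 K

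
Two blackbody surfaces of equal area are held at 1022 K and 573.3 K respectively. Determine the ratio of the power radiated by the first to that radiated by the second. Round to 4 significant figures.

P₁/P₂ ≈ 10.10

With equal areas, P₁/P₂ = (T₁/T₂)⁴ = (1022/573.3)⁴ = 10.10.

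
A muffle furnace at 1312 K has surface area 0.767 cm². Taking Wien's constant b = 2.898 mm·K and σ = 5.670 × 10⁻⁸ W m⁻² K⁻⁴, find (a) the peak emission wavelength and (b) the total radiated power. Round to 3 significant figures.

λ_max ≈ 2.21 μm; P ≈ 12.9 W

(a) λ_max = b/T = 2.898×10⁻³/1312 = 2.209×10⁻⁶ m = 2.21 μm.
Area A = 0.767 cm² = 7.67×10⁻⁵ m².
(b) P = σAT⁴ = 5.670×10⁻⁸×7.67×10⁻⁵×(1312)⁴ = 12.9 W.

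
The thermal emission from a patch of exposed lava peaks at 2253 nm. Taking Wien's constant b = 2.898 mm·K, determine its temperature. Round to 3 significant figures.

T ≈ 1.29×10³ K

Wien's law gives T = b/λ_max = (2.898×10⁻³ m·K)/(2.253×10⁻⁶ m) = 1.29×10³ K.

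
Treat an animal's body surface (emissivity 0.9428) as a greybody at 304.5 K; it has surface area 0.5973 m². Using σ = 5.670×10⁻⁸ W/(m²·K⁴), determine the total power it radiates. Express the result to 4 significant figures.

P ≈ 274.5 W

Area A = 0.5973 m².
P = εσAT⁴ = 0.9428 × 5.670×10⁻⁸ × 0.5973 × (304.5)⁴ = 274.5 W.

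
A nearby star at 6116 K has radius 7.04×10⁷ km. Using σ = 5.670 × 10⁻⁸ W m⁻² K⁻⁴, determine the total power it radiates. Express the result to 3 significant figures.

Surface area A = 4πR² = 4π(7.04×10¹⁰ m)² = 6.22809×10²² m².
P = σAT⁴ = 5.670×10⁻⁸ × 6.22809×10²² × (6116)⁴ = 4.94×10³⁰ W.

P ≈ 4.94×10³⁰ W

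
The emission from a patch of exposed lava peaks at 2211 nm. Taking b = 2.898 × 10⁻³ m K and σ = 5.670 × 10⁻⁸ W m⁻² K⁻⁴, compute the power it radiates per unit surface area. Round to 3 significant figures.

I ≈ 1.67×10⁵ W/m²

Wien's law: T = b/λ_max = 2.898×10⁻³/2.211×10⁻⁶ = 1310.72 K.
Then I = σT⁴ = 5.670×10⁻⁸×(1310.72)⁴ = 1.67×10⁵ W/m².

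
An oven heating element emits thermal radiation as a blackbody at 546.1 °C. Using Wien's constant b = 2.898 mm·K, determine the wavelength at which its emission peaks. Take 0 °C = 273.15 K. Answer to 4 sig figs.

T = 546.1 °C + 273.15 = 819.25 K.
Wien's displacement law: λ_max = b/T = (2.898×10⁻³ m·K)/(819.25 K) = 3.5374×10⁻⁶ m.
That is 3.537 μm, in the infrared range.

λ_max ≈ 3.537 μm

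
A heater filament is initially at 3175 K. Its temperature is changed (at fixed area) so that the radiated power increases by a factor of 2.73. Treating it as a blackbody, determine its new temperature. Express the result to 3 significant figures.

T₂ ≈ 4.08×10³ K

P ∝ T⁴, so T₂/T₁ = (P₂/P₁)^(1/4) = (2.73)^(1/4) = 1.28541.
T₂ = 3175 × 1.28541 = 4.08×10³ K.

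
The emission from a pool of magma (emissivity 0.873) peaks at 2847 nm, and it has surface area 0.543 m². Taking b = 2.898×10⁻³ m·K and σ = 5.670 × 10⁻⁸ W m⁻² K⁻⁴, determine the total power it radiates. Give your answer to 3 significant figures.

Wien's law: T = b/λ_max = 2.898×10⁻³/2.847×10⁻⁶ = 1017.91 K.
Area A = 0.543 m².
Then P = εσAT⁴ = 0.873×5.670×10⁻⁸×0.543×(1017.91)⁴ = 2.89×10⁴ W.

P ≈ 2.89×10⁴ W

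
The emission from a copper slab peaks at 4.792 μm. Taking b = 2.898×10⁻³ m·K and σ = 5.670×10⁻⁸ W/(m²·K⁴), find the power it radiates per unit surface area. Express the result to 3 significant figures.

I ≈ 7.58×10³ W/m²

Wien's law: T = b/λ_max = 2.898×10⁻³/4.792×10⁻⁶ = 604.758 K.
Then I = σT⁴ = 5.670×10⁻⁸×(604.758)⁴ = 7.58×10³ W/m².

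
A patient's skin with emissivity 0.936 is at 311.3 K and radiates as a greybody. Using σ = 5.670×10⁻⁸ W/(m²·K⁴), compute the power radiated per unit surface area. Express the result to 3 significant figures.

Stefan–Boltzmann: I = εσT⁴ = 0.936 × 5.670×10⁻⁸ × (311.3)⁴ = 498 W/m².

I ≈ 498 W/m²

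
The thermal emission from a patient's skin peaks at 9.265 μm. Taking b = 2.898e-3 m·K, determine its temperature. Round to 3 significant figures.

Wien's law gives T = b/λ_max = (2.898×10⁻³ m·K)/(9.265×10⁻⁶ m) = 313 K.

T ≈ 313 K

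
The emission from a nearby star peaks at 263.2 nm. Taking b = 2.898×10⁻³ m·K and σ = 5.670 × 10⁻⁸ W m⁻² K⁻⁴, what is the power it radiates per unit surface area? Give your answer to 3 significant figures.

I ≈ 8.33×10⁸ W/m²

Wien's law: T = b/λ_max = 2.898×10⁻³/2.632×10⁻⁷ = 11010.6 K.
Then I = σT⁴ = 5.670×10⁻⁸×(11010.6)⁴ = 8.33×10⁸ W/m².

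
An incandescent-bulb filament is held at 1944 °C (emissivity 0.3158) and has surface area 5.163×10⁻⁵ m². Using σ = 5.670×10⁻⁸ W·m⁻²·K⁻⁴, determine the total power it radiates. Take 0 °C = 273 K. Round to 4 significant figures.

P ≈ 22.33 W

T = 1944 °C + 273 = 2217 K.
Area A = 5.163×10⁻⁵ m².
P = εσAT⁴ = 0.3158 × 5.670×10⁻⁸ × 5.163×10⁻⁵ × (2217)⁴ = 22.33 W.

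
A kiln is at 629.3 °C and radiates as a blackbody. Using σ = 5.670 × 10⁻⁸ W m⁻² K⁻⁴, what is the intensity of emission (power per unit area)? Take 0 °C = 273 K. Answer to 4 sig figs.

T = 629.3 °C + 273 = 902.3 K.
Stefan–Boltzmann: I = σT⁴ = 5.670×10⁻⁸ × (902.3)⁴ = 3.758×10⁴ W/m².

I ≈ 3.758×10⁴ W/m²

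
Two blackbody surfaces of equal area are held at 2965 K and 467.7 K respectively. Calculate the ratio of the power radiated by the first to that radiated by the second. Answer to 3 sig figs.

P₁/P₂ ≈ 1.62×10³

With equal areas, P₁/P₂ = (T₁/T₂)⁴ = (2965/467.7)⁴ = 1.62×10³.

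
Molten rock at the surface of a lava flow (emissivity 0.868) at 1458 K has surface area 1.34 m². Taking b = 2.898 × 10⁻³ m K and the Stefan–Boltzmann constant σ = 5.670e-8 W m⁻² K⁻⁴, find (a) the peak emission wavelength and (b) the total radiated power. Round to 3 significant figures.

(a) λ_max = b/T = 2.898×10⁻³/1458 = 1.988×10⁻⁶ m = 1.99 μm.
Area A = 1.34 m².
(b) P = εσAT⁴ = 0.868×5.670×10⁻⁸×1.34×(1458)⁴ = 2.98×10⁵ W.

λ_max ≈ 1.99 μm; P ≈ 2.98×10⁵ W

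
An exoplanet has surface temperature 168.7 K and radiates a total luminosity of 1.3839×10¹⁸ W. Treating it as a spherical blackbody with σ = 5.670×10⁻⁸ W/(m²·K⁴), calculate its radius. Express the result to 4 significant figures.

L = 4πR²σT⁴ ⇒ R = √(L/(4πσT⁴)).
σT⁴ = 45.9244 W/m², so R = √(1.3839×10¹⁸/(4π×45.9244)) = 4.897×10⁷ m.

R ≈ 4.897×10⁷ m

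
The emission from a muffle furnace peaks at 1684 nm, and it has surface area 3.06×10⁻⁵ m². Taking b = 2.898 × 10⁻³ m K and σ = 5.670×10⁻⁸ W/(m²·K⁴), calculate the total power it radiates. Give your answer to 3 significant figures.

P ≈ 15.2 W

Wien's law: T = b/λ_max = 2.898×10⁻³/1.684×10⁻⁶ = 1720.90 K.
Area A = 3.06×10⁻⁵ m².
Then P = σAT⁴ = 5.670×10⁻⁸×3.06×10⁻⁵×(1720.90)⁴ = 15.2 W.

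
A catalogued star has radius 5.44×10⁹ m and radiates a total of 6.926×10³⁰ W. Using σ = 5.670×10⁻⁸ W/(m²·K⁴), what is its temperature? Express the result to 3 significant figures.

Surface area A = 4πR² = 4π(5.44×10⁹ m)² = 3.71884×10²⁰ m².
P = σAT⁴ ⇒ T = (P/(σA))^(1/4) = (6.926×10³⁰/(5.670×10⁻⁸×3.71884×10²⁰))^(1/4) = 2.39×10⁴ K.

T ≈ 2.39×10⁴ K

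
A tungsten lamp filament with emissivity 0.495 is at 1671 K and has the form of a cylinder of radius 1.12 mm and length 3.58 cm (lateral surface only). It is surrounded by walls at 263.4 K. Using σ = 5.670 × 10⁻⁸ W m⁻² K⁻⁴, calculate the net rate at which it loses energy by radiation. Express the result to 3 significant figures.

Lateral area A = 2πrL = 2π×1.12×10⁻³×0.0358 = 2.51931×10⁻⁴ m².
Net radiated power P_net = εσA(T⁴ − T₀⁴) = 0.495×5.670×10⁻⁸×2.51931×10⁻⁴×(1671⁴ − 263.4⁴).
T⁴ − T₀⁴ = 7.79661×10¹² − 4.81352×10⁹ = 7.79180×10¹² K⁴, so P_net = 55.1 W.

Net loss ≈ 55.1 W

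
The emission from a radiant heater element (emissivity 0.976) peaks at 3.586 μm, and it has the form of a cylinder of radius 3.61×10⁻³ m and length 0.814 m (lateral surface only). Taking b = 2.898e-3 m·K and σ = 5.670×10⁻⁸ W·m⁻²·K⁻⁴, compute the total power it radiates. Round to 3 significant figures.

Wien's law: T = b/λ_max = 2.898×10⁻³/3.586×10⁻⁶ = 808.143 K.
Lateral area A = 2πrL = 2π×3.61×10⁻³×0.814 = 0.0184634 m².
Then P = εσAT⁴ = 0.976×5.670×10⁻⁸×0.0184634×(808.143)⁴ = 436 W.

P ≈ 436 W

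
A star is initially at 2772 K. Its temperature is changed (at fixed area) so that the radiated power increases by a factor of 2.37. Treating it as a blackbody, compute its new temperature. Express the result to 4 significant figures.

T₂ ≈ 3439 K

P ∝ T⁴, so T₂/T₁ = (P₂/P₁)^(1/4) = (2.37)^(1/4) = 1.24076.
T₂ = 2772 × 1.24076 = 3439 K.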